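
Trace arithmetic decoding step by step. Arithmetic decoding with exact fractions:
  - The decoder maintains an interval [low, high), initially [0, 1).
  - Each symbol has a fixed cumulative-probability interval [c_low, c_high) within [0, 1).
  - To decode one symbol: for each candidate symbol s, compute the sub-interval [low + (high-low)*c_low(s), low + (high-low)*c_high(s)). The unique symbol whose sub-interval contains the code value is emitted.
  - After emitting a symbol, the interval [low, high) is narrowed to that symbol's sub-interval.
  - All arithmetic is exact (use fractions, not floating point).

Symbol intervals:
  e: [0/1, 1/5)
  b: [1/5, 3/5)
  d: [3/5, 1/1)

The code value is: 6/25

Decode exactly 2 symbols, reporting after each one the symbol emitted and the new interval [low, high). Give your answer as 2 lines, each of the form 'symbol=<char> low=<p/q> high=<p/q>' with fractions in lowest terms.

Step 1: interval [0/1, 1/1), width = 1/1 - 0/1 = 1/1
  'e': [0/1 + 1/1*0/1, 0/1 + 1/1*1/5) = [0/1, 1/5)
  'b': [0/1 + 1/1*1/5, 0/1 + 1/1*3/5) = [1/5, 3/5) <- contains code 6/25
  'd': [0/1 + 1/1*3/5, 0/1 + 1/1*1/1) = [3/5, 1/1)
  emit 'b', narrow to [1/5, 3/5)
Step 2: interval [1/5, 3/5), width = 3/5 - 1/5 = 2/5
  'e': [1/5 + 2/5*0/1, 1/5 + 2/5*1/5) = [1/5, 7/25) <- contains code 6/25
  'b': [1/5 + 2/5*1/5, 1/5 + 2/5*3/5) = [7/25, 11/25)
  'd': [1/5 + 2/5*3/5, 1/5 + 2/5*1/1) = [11/25, 3/5)
  emit 'e', narrow to [1/5, 7/25)

Answer: symbol=b low=1/5 high=3/5
symbol=e low=1/5 high=7/25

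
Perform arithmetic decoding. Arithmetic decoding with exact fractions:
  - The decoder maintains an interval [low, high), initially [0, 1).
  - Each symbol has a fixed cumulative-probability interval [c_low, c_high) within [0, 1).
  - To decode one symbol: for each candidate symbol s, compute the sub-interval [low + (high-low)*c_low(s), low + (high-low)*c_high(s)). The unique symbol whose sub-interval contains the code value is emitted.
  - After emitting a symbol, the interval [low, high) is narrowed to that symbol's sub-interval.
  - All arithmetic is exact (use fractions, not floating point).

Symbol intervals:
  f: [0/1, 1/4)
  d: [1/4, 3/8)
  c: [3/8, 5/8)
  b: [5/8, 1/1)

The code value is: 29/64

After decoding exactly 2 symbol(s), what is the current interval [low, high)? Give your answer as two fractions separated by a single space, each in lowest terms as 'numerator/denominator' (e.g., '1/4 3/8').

Answer: 7/16 15/32

Derivation:
Step 1: interval [0/1, 1/1), width = 1/1 - 0/1 = 1/1
  'f': [0/1 + 1/1*0/1, 0/1 + 1/1*1/4) = [0/1, 1/4)
  'd': [0/1 + 1/1*1/4, 0/1 + 1/1*3/8) = [1/4, 3/8)
  'c': [0/1 + 1/1*3/8, 0/1 + 1/1*5/8) = [3/8, 5/8) <- contains code 29/64
  'b': [0/1 + 1/1*5/8, 0/1 + 1/1*1/1) = [5/8, 1/1)
  emit 'c', narrow to [3/8, 5/8)
Step 2: interval [3/8, 5/8), width = 5/8 - 3/8 = 1/4
  'f': [3/8 + 1/4*0/1, 3/8 + 1/4*1/4) = [3/8, 7/16)
  'd': [3/8 + 1/4*1/4, 3/8 + 1/4*3/8) = [7/16, 15/32) <- contains code 29/64
  'c': [3/8 + 1/4*3/8, 3/8 + 1/4*5/8) = [15/32, 17/32)
  'b': [3/8 + 1/4*5/8, 3/8 + 1/4*1/1) = [17/32, 5/8)
  emit 'd', narrow to [7/16, 15/32)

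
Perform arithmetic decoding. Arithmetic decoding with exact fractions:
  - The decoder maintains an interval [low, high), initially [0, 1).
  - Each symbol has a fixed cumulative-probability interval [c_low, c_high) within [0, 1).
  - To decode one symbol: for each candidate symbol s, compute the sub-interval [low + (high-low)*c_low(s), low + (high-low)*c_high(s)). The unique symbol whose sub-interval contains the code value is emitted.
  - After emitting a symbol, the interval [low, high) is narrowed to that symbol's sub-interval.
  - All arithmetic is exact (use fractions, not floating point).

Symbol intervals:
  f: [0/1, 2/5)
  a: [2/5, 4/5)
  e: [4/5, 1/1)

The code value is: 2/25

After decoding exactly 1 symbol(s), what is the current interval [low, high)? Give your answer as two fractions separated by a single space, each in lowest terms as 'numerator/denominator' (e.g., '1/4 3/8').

Step 1: interval [0/1, 1/1), width = 1/1 - 0/1 = 1/1
  'f': [0/1 + 1/1*0/1, 0/1 + 1/1*2/5) = [0/1, 2/5) <- contains code 2/25
  'a': [0/1 + 1/1*2/5, 0/1 + 1/1*4/5) = [2/5, 4/5)
  'e': [0/1 + 1/1*4/5, 0/1 + 1/1*1/1) = [4/5, 1/1)
  emit 'f', narrow to [0/1, 2/5)

Answer: 0/1 2/5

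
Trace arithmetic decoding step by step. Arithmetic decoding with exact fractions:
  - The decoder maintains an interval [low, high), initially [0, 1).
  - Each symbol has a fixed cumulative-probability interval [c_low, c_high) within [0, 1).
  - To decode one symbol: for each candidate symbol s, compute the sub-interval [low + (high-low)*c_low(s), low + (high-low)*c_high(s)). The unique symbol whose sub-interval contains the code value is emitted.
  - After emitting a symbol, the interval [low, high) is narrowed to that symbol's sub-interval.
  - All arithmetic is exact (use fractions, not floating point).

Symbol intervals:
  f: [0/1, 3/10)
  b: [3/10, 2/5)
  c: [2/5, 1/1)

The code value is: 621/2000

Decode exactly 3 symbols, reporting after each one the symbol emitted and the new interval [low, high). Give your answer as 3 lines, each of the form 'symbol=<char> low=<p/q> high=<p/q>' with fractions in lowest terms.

Answer: symbol=b low=3/10 high=2/5
symbol=f low=3/10 high=33/100
symbol=b low=309/1000 high=39/125

Derivation:
Step 1: interval [0/1, 1/1), width = 1/1 - 0/1 = 1/1
  'f': [0/1 + 1/1*0/1, 0/1 + 1/1*3/10) = [0/1, 3/10)
  'b': [0/1 + 1/1*3/10, 0/1 + 1/1*2/5) = [3/10, 2/5) <- contains code 621/2000
  'c': [0/1 + 1/1*2/5, 0/1 + 1/1*1/1) = [2/5, 1/1)
  emit 'b', narrow to [3/10, 2/5)
Step 2: interval [3/10, 2/5), width = 2/5 - 3/10 = 1/10
  'f': [3/10 + 1/10*0/1, 3/10 + 1/10*3/10) = [3/10, 33/100) <- contains code 621/2000
  'b': [3/10 + 1/10*3/10, 3/10 + 1/10*2/5) = [33/100, 17/50)
  'c': [3/10 + 1/10*2/5, 3/10 + 1/10*1/1) = [17/50, 2/5)
  emit 'f', narrow to [3/10, 33/100)
Step 3: interval [3/10, 33/100), width = 33/100 - 3/10 = 3/100
  'f': [3/10 + 3/100*0/1, 3/10 + 3/100*3/10) = [3/10, 309/1000)
  'b': [3/10 + 3/100*3/10, 3/10 + 3/100*2/5) = [309/1000, 39/125) <- contains code 621/2000
  'c': [3/10 + 3/100*2/5, 3/10 + 3/100*1/1) = [39/125, 33/100)
  emit 'b', narrow to [309/1000, 39/125)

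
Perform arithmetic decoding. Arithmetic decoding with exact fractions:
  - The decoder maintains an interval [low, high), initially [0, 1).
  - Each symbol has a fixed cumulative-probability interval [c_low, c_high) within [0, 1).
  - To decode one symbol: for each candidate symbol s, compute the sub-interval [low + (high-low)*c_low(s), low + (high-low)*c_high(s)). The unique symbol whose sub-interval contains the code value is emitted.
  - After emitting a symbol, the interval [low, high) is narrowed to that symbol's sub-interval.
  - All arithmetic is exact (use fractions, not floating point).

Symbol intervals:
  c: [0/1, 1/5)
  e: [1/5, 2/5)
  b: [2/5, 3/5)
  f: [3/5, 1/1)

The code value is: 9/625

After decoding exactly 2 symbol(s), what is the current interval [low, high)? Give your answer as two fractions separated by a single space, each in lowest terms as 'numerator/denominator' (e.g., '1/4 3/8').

Answer: 0/1 1/25

Derivation:
Step 1: interval [0/1, 1/1), width = 1/1 - 0/1 = 1/1
  'c': [0/1 + 1/1*0/1, 0/1 + 1/1*1/5) = [0/1, 1/5) <- contains code 9/625
  'e': [0/1 + 1/1*1/5, 0/1 + 1/1*2/5) = [1/5, 2/5)
  'b': [0/1 + 1/1*2/5, 0/1 + 1/1*3/5) = [2/5, 3/5)
  'f': [0/1 + 1/1*3/5, 0/1 + 1/1*1/1) = [3/5, 1/1)
  emit 'c', narrow to [0/1, 1/5)
Step 2: interval [0/1, 1/5), width = 1/5 - 0/1 = 1/5
  'c': [0/1 + 1/5*0/1, 0/1 + 1/5*1/5) = [0/1, 1/25) <- contains code 9/625
  'e': [0/1 + 1/5*1/5, 0/1 + 1/5*2/5) = [1/25, 2/25)
  'b': [0/1 + 1/5*2/5, 0/1 + 1/5*3/5) = [2/25, 3/25)
  'f': [0/1 + 1/5*3/5, 0/1 + 1/5*1/1) = [3/25, 1/5)
  emit 'c', narrow to [0/1, 1/25)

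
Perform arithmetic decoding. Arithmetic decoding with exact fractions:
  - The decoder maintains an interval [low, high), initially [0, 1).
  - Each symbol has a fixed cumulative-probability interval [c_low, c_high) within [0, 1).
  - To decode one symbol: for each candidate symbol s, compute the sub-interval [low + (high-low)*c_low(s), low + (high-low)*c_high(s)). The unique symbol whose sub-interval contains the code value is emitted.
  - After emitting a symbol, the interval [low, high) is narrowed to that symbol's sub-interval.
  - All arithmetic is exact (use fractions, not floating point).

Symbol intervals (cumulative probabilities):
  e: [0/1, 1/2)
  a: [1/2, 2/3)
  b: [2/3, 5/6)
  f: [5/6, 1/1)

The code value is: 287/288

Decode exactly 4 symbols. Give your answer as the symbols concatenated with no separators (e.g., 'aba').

Answer: fffe

Derivation:
Step 1: interval [0/1, 1/1), width = 1/1 - 0/1 = 1/1
  'e': [0/1 + 1/1*0/1, 0/1 + 1/1*1/2) = [0/1, 1/2)
  'a': [0/1 + 1/1*1/2, 0/1 + 1/1*2/3) = [1/2, 2/3)
  'b': [0/1 + 1/1*2/3, 0/1 + 1/1*5/6) = [2/3, 5/6)
  'f': [0/1 + 1/1*5/6, 0/1 + 1/1*1/1) = [5/6, 1/1) <- contains code 287/288
  emit 'f', narrow to [5/6, 1/1)
Step 2: interval [5/6, 1/1), width = 1/1 - 5/6 = 1/6
  'e': [5/6 + 1/6*0/1, 5/6 + 1/6*1/2) = [5/6, 11/12)
  'a': [5/6 + 1/6*1/2, 5/6 + 1/6*2/3) = [11/12, 17/18)
  'b': [5/6 + 1/6*2/3, 5/6 + 1/6*5/6) = [17/18, 35/36)
  'f': [5/6 + 1/6*5/6, 5/6 + 1/6*1/1) = [35/36, 1/1) <- contains code 287/288
  emit 'f', narrow to [35/36, 1/1)
Step 3: interval [35/36, 1/1), width = 1/1 - 35/36 = 1/36
  'e': [35/36 + 1/36*0/1, 35/36 + 1/36*1/2) = [35/36, 71/72)
  'a': [35/36 + 1/36*1/2, 35/36 + 1/36*2/3) = [71/72, 107/108)
  'b': [35/36 + 1/36*2/3, 35/36 + 1/36*5/6) = [107/108, 215/216)
  'f': [35/36 + 1/36*5/6, 35/36 + 1/36*1/1) = [215/216, 1/1) <- contains code 287/288
  emit 'f', narrow to [215/216, 1/1)
Step 4: interval [215/216, 1/1), width = 1/1 - 215/216 = 1/216
  'e': [215/216 + 1/216*0/1, 215/216 + 1/216*1/2) = [215/216, 431/432) <- contains code 287/288
  'a': [215/216 + 1/216*1/2, 215/216 + 1/216*2/3) = [431/432, 647/648)
  'b': [215/216 + 1/216*2/3, 215/216 + 1/216*5/6) = [647/648, 1295/1296)
  'f': [215/216 + 1/216*5/6, 215/216 + 1/216*1/1) = [1295/1296, 1/1)
  emit 'e', narrow to [215/216, 431/432)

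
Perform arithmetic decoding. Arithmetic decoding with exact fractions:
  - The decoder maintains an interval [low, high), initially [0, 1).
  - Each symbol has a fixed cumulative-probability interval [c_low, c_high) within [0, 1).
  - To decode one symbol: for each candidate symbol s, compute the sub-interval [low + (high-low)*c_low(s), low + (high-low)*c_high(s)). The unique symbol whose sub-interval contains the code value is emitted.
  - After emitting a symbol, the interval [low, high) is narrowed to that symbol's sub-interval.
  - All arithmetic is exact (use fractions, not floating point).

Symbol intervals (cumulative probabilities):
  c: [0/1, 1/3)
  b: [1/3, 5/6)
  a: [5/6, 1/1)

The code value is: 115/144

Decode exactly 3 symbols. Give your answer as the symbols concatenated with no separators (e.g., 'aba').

Answer: bab

Derivation:
Step 1: interval [0/1, 1/1), width = 1/1 - 0/1 = 1/1
  'c': [0/1 + 1/1*0/1, 0/1 + 1/1*1/3) = [0/1, 1/3)
  'b': [0/1 + 1/1*1/3, 0/1 + 1/1*5/6) = [1/3, 5/6) <- contains code 115/144
  'a': [0/1 + 1/1*5/6, 0/1 + 1/1*1/1) = [5/6, 1/1)
  emit 'b', narrow to [1/3, 5/6)
Step 2: interval [1/3, 5/6), width = 5/6 - 1/3 = 1/2
  'c': [1/3 + 1/2*0/1, 1/3 + 1/2*1/3) = [1/3, 1/2)
  'b': [1/3 + 1/2*1/3, 1/3 + 1/2*5/6) = [1/2, 3/4)
  'a': [1/3 + 1/2*5/6, 1/3 + 1/2*1/1) = [3/4, 5/6) <- contains code 115/144
  emit 'a', narrow to [3/4, 5/6)
Step 3: interval [3/4, 5/6), width = 5/6 - 3/4 = 1/12
  'c': [3/4 + 1/12*0/1, 3/4 + 1/12*1/3) = [3/4, 7/9)
  'b': [3/4 + 1/12*1/3, 3/4 + 1/12*5/6) = [7/9, 59/72) <- contains code 115/144
  'a': [3/4 + 1/12*5/6, 3/4 + 1/12*1/1) = [59/72, 5/6)
  emit 'b', narrow to [7/9, 59/72)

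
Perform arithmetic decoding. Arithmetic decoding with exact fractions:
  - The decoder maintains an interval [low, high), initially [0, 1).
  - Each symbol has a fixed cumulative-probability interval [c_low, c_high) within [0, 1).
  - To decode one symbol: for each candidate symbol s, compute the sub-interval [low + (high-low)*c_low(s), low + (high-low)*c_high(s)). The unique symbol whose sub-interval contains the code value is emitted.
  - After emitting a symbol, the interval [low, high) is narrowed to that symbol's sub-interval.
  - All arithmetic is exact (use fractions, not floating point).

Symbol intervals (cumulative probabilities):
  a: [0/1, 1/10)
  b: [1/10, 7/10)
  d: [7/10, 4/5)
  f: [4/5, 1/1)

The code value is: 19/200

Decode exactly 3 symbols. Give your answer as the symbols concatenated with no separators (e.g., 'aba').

Step 1: interval [0/1, 1/1), width = 1/1 - 0/1 = 1/1
  'a': [0/1 + 1/1*0/1, 0/1 + 1/1*1/10) = [0/1, 1/10) <- contains code 19/200
  'b': [0/1 + 1/1*1/10, 0/1 + 1/1*7/10) = [1/10, 7/10)
  'd': [0/1 + 1/1*7/10, 0/1 + 1/1*4/5) = [7/10, 4/5)
  'f': [0/1 + 1/1*4/5, 0/1 + 1/1*1/1) = [4/5, 1/1)
  emit 'a', narrow to [0/1, 1/10)
Step 2: interval [0/1, 1/10), width = 1/10 - 0/1 = 1/10
  'a': [0/1 + 1/10*0/1, 0/1 + 1/10*1/10) = [0/1, 1/100)
  'b': [0/1 + 1/10*1/10, 0/1 + 1/10*7/10) = [1/100, 7/100)
  'd': [0/1 + 1/10*7/10, 0/1 + 1/10*4/5) = [7/100, 2/25)
  'f': [0/1 + 1/10*4/5, 0/1 + 1/10*1/1) = [2/25, 1/10) <- contains code 19/200
  emit 'f', narrow to [2/25, 1/10)
Step 3: interval [2/25, 1/10), width = 1/10 - 2/25 = 1/50
  'a': [2/25 + 1/50*0/1, 2/25 + 1/50*1/10) = [2/25, 41/500)
  'b': [2/25 + 1/50*1/10, 2/25 + 1/50*7/10) = [41/500, 47/500)
  'd': [2/25 + 1/50*7/10, 2/25 + 1/50*4/5) = [47/500, 12/125) <- contains code 19/200
  'f': [2/25 + 1/50*4/5, 2/25 + 1/50*1/1) = [12/125, 1/10)
  emit 'd', narrow to [47/500, 12/125)

Answer: afd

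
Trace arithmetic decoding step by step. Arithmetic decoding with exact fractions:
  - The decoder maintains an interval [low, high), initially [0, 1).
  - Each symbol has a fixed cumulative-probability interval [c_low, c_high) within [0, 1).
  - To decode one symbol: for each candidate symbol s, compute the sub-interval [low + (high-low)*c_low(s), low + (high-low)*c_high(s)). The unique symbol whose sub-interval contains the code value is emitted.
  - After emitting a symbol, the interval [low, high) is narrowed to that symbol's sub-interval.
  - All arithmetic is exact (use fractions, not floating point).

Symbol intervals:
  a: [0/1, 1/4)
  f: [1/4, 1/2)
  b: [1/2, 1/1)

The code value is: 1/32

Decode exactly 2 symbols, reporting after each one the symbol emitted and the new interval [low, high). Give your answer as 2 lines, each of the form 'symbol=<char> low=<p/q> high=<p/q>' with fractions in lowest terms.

Step 1: interval [0/1, 1/1), width = 1/1 - 0/1 = 1/1
  'a': [0/1 + 1/1*0/1, 0/1 + 1/1*1/4) = [0/1, 1/4) <- contains code 1/32
  'f': [0/1 + 1/1*1/4, 0/1 + 1/1*1/2) = [1/4, 1/2)
  'b': [0/1 + 1/1*1/2, 0/1 + 1/1*1/1) = [1/2, 1/1)
  emit 'a', narrow to [0/1, 1/4)
Step 2: interval [0/1, 1/4), width = 1/4 - 0/1 = 1/4
  'a': [0/1 + 1/4*0/1, 0/1 + 1/4*1/4) = [0/1, 1/16) <- contains code 1/32
  'f': [0/1 + 1/4*1/4, 0/1 + 1/4*1/2) = [1/16, 1/8)
  'b': [0/1 + 1/4*1/2, 0/1 + 1/4*1/1) = [1/8, 1/4)
  emit 'a', narrow to [0/1, 1/16)

Answer: symbol=a low=0/1 high=1/4
symbol=a low=0/1 high=1/16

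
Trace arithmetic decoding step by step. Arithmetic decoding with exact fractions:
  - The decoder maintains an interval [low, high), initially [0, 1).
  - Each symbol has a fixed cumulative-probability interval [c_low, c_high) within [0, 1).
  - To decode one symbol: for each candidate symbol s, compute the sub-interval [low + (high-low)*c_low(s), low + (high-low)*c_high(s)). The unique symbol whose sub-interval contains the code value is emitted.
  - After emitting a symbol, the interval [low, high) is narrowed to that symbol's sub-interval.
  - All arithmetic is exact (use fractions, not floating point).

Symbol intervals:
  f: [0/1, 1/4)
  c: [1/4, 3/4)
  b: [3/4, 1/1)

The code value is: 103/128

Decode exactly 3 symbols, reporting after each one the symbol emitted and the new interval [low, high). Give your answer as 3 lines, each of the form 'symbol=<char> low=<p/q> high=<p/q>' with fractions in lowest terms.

Step 1: interval [0/1, 1/1), width = 1/1 - 0/1 = 1/1
  'f': [0/1 + 1/1*0/1, 0/1 + 1/1*1/4) = [0/1, 1/4)
  'c': [0/1 + 1/1*1/4, 0/1 + 1/1*3/4) = [1/4, 3/4)
  'b': [0/1 + 1/1*3/4, 0/1 + 1/1*1/1) = [3/4, 1/1) <- contains code 103/128
  emit 'b', narrow to [3/4, 1/1)
Step 2: interval [3/4, 1/1), width = 1/1 - 3/4 = 1/4
  'f': [3/4 + 1/4*0/1, 3/4 + 1/4*1/4) = [3/4, 13/16) <- contains code 103/128
  'c': [3/4 + 1/4*1/4, 3/4 + 1/4*3/4) = [13/16, 15/16)
  'b': [3/4 + 1/4*3/4, 3/4 + 1/4*1/1) = [15/16, 1/1)
  emit 'f', narrow to [3/4, 13/16)
Step 3: interval [3/4, 13/16), width = 13/16 - 3/4 = 1/16
  'f': [3/4 + 1/16*0/1, 3/4 + 1/16*1/4) = [3/4, 49/64)
  'c': [3/4 + 1/16*1/4, 3/4 + 1/16*3/4) = [49/64, 51/64)
  'b': [3/4 + 1/16*3/4, 3/4 + 1/16*1/1) = [51/64, 13/16) <- contains code 103/128
  emit 'b', narrow to [51/64, 13/16)

Answer: symbol=b low=3/4 high=1/1
symbol=f low=3/4 high=13/16
symbol=b low=51/64 high=13/16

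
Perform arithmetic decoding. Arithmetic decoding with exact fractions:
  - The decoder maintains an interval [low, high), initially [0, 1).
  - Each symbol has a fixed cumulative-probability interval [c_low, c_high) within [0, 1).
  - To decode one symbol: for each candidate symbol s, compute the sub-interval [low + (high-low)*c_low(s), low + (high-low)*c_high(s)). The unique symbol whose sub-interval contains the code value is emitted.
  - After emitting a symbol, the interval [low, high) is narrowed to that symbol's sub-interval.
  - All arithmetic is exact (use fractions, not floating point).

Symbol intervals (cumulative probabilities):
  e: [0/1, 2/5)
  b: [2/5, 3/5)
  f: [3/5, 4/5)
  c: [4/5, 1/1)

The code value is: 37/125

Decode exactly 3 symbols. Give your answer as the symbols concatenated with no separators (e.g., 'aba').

Answer: eff

Derivation:
Step 1: interval [0/1, 1/1), width = 1/1 - 0/1 = 1/1
  'e': [0/1 + 1/1*0/1, 0/1 + 1/1*2/5) = [0/1, 2/5) <- contains code 37/125
  'b': [0/1 + 1/1*2/5, 0/1 + 1/1*3/5) = [2/5, 3/5)
  'f': [0/1 + 1/1*3/5, 0/1 + 1/1*4/5) = [3/5, 4/5)
  'c': [0/1 + 1/1*4/5, 0/1 + 1/1*1/1) = [4/5, 1/1)
  emit 'e', narrow to [0/1, 2/5)
Step 2: interval [0/1, 2/5), width = 2/5 - 0/1 = 2/5
  'e': [0/1 + 2/5*0/1, 0/1 + 2/5*2/5) = [0/1, 4/25)
  'b': [0/1 + 2/5*2/5, 0/1 + 2/5*3/5) = [4/25, 6/25)
  'f': [0/1 + 2/5*3/5, 0/1 + 2/5*4/5) = [6/25, 8/25) <- contains code 37/125
  'c': [0/1 + 2/5*4/5, 0/1 + 2/5*1/1) = [8/25, 2/5)
  emit 'f', narrow to [6/25, 8/25)
Step 3: interval [6/25, 8/25), width = 8/25 - 6/25 = 2/25
  'e': [6/25 + 2/25*0/1, 6/25 + 2/25*2/5) = [6/25, 34/125)
  'b': [6/25 + 2/25*2/5, 6/25 + 2/25*3/5) = [34/125, 36/125)
  'f': [6/25 + 2/25*3/5, 6/25 + 2/25*4/5) = [36/125, 38/125) <- contains code 37/125
  'c': [6/25 + 2/25*4/5, 6/25 + 2/25*1/1) = [38/125, 8/25)
  emit 'f', narrow to [36/125, 38/125)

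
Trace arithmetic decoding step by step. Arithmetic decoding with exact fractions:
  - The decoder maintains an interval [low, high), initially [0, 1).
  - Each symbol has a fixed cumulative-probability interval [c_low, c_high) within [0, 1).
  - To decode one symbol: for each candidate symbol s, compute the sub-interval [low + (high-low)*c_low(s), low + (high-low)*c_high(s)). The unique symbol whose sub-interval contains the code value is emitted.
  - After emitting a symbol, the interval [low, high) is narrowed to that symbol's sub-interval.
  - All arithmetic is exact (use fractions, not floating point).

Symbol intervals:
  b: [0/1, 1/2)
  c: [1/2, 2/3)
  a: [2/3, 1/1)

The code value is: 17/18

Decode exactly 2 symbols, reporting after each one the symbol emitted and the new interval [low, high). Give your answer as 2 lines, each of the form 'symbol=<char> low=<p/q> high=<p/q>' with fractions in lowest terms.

Answer: symbol=a low=2/3 high=1/1
symbol=a low=8/9 high=1/1

Derivation:
Step 1: interval [0/1, 1/1), width = 1/1 - 0/1 = 1/1
  'b': [0/1 + 1/1*0/1, 0/1 + 1/1*1/2) = [0/1, 1/2)
  'c': [0/1 + 1/1*1/2, 0/1 + 1/1*2/3) = [1/2, 2/3)
  'a': [0/1 + 1/1*2/3, 0/1 + 1/1*1/1) = [2/3, 1/1) <- contains code 17/18
  emit 'a', narrow to [2/3, 1/1)
Step 2: interval [2/3, 1/1), width = 1/1 - 2/3 = 1/3
  'b': [2/3 + 1/3*0/1, 2/3 + 1/3*1/2) = [2/3, 5/6)
  'c': [2/3 + 1/3*1/2, 2/3 + 1/3*2/3) = [5/6, 8/9)
  'a': [2/3 + 1/3*2/3, 2/3 + 1/3*1/1) = [8/9, 1/1) <- contains code 17/18
  emit 'a', narrow to [8/9, 1/1)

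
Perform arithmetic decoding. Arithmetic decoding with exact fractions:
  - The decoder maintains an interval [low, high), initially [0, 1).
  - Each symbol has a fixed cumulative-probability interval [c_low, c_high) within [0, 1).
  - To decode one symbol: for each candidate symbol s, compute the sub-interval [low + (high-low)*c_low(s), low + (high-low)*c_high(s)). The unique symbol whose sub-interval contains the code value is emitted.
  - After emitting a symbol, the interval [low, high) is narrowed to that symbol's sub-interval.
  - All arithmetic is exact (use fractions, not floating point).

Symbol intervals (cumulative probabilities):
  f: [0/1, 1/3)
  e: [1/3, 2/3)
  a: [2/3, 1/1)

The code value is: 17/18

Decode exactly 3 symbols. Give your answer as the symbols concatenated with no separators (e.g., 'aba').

Answer: aae

Derivation:
Step 1: interval [0/1, 1/1), width = 1/1 - 0/1 = 1/1
  'f': [0/1 + 1/1*0/1, 0/1 + 1/1*1/3) = [0/1, 1/3)
  'e': [0/1 + 1/1*1/3, 0/1 + 1/1*2/3) = [1/3, 2/3)
  'a': [0/1 + 1/1*2/3, 0/1 + 1/1*1/1) = [2/3, 1/1) <- contains code 17/18
  emit 'a', narrow to [2/3, 1/1)
Step 2: interval [2/3, 1/1), width = 1/1 - 2/3 = 1/3
  'f': [2/3 + 1/3*0/1, 2/3 + 1/3*1/3) = [2/3, 7/9)
  'e': [2/3 + 1/3*1/3, 2/3 + 1/3*2/3) = [7/9, 8/9)
  'a': [2/3 + 1/3*2/3, 2/3 + 1/3*1/1) = [8/9, 1/1) <- contains code 17/18
  emit 'a', narrow to [8/9, 1/1)
Step 3: interval [8/9, 1/1), width = 1/1 - 8/9 = 1/9
  'f': [8/9 + 1/9*0/1, 8/9 + 1/9*1/3) = [8/9, 25/27)
  'e': [8/9 + 1/9*1/3, 8/9 + 1/9*2/3) = [25/27, 26/27) <- contains code 17/18
  'a': [8/9 + 1/9*2/3, 8/9 + 1/9*1/1) = [26/27, 1/1)
  emit 'e', narrow to [25/27, 26/27)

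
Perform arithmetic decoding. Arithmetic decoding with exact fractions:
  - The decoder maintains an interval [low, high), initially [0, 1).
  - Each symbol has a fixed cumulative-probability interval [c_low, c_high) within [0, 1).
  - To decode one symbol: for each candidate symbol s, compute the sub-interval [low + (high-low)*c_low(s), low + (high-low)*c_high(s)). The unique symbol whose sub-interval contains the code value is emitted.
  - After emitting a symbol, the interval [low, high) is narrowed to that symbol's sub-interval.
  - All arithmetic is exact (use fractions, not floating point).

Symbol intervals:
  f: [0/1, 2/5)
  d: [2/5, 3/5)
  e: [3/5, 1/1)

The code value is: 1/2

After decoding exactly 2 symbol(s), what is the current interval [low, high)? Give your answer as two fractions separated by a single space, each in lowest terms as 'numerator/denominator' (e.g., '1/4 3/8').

Answer: 12/25 13/25

Derivation:
Step 1: interval [0/1, 1/1), width = 1/1 - 0/1 = 1/1
  'f': [0/1 + 1/1*0/1, 0/1 + 1/1*2/5) = [0/1, 2/5)
  'd': [0/1 + 1/1*2/5, 0/1 + 1/1*3/5) = [2/5, 3/5) <- contains code 1/2
  'e': [0/1 + 1/1*3/5, 0/1 + 1/1*1/1) = [3/5, 1/1)
  emit 'd', narrow to [2/5, 3/5)
Step 2: interval [2/5, 3/5), width = 3/5 - 2/5 = 1/5
  'f': [2/5 + 1/5*0/1, 2/5 + 1/5*2/5) = [2/5, 12/25)
  'd': [2/5 + 1/5*2/5, 2/5 + 1/5*3/5) = [12/25, 13/25) <- contains code 1/2
  'e': [2/5 + 1/5*3/5, 2/5 + 1/5*1/1) = [13/25, 3/5)
  emit 'd', narrow to [12/25, 13/25)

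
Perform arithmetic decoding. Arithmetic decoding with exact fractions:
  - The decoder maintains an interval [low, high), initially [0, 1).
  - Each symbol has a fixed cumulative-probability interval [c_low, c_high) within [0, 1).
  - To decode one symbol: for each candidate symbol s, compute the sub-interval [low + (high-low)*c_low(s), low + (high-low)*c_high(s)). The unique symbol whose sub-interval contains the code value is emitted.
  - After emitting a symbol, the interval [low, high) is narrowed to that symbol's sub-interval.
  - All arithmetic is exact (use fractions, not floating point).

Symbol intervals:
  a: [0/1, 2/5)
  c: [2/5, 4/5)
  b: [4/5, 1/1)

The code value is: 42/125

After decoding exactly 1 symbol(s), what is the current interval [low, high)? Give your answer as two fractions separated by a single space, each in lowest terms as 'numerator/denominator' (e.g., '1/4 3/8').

Step 1: interval [0/1, 1/1), width = 1/1 - 0/1 = 1/1
  'a': [0/1 + 1/1*0/1, 0/1 + 1/1*2/5) = [0/1, 2/5) <- contains code 42/125
  'c': [0/1 + 1/1*2/5, 0/1 + 1/1*4/5) = [2/5, 4/5)
  'b': [0/1 + 1/1*4/5, 0/1 + 1/1*1/1) = [4/5, 1/1)
  emit 'a', narrow to [0/1, 2/5)

Answer: 0/1 2/5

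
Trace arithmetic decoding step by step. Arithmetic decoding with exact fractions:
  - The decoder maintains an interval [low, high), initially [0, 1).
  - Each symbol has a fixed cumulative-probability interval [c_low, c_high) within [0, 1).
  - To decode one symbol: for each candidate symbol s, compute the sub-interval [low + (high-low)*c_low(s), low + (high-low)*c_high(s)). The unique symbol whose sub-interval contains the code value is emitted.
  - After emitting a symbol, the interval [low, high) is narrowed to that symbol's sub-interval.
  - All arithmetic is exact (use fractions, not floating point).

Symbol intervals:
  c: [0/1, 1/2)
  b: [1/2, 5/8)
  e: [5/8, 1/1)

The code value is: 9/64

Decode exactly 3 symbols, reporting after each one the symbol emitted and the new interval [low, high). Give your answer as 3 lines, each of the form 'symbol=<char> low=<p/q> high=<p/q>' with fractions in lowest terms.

Answer: symbol=c low=0/1 high=1/2
symbol=c low=0/1 high=1/4
symbol=b low=1/8 high=5/32

Derivation:
Step 1: interval [0/1, 1/1), width = 1/1 - 0/1 = 1/1
  'c': [0/1 + 1/1*0/1, 0/1 + 1/1*1/2) = [0/1, 1/2) <- contains code 9/64
  'b': [0/1 + 1/1*1/2, 0/1 + 1/1*5/8) = [1/2, 5/8)
  'e': [0/1 + 1/1*5/8, 0/1 + 1/1*1/1) = [5/8, 1/1)
  emit 'c', narrow to [0/1, 1/2)
Step 2: interval [0/1, 1/2), width = 1/2 - 0/1 = 1/2
  'c': [0/1 + 1/2*0/1, 0/1 + 1/2*1/2) = [0/1, 1/4) <- contains code 9/64
  'b': [0/1 + 1/2*1/2, 0/1 + 1/2*5/8) = [1/4, 5/16)
  'e': [0/1 + 1/2*5/8, 0/1 + 1/2*1/1) = [5/16, 1/2)
  emit 'c', narrow to [0/1, 1/4)
Step 3: interval [0/1, 1/4), width = 1/4 - 0/1 = 1/4
  'c': [0/1 + 1/4*0/1, 0/1 + 1/4*1/2) = [0/1, 1/8)
  'b': [0/1 + 1/4*1/2, 0/1 + 1/4*5/8) = [1/8, 5/32) <- contains code 9/64
  'e': [0/1 + 1/4*5/8, 0/1 + 1/4*1/1) = [5/32, 1/4)
  emit 'b', narrow to [1/8, 5/32)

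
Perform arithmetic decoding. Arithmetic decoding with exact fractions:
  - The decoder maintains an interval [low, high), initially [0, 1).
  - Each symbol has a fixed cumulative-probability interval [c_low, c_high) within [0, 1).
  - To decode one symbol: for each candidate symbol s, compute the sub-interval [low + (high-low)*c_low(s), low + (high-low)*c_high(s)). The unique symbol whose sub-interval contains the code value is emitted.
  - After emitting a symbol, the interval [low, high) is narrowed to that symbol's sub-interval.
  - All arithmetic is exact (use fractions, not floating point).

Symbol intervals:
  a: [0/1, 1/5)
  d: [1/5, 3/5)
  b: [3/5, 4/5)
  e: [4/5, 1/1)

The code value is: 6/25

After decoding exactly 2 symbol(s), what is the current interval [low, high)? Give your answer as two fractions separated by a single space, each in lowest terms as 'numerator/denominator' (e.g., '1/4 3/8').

Step 1: interval [0/1, 1/1), width = 1/1 - 0/1 = 1/1
  'a': [0/1 + 1/1*0/1, 0/1 + 1/1*1/5) = [0/1, 1/5)
  'd': [0/1 + 1/1*1/5, 0/1 + 1/1*3/5) = [1/5, 3/5) <- contains code 6/25
  'b': [0/1 + 1/1*3/5, 0/1 + 1/1*4/5) = [3/5, 4/5)
  'e': [0/1 + 1/1*4/5, 0/1 + 1/1*1/1) = [4/5, 1/1)
  emit 'd', narrow to [1/5, 3/5)
Step 2: interval [1/5, 3/5), width = 3/5 - 1/5 = 2/5
  'a': [1/5 + 2/5*0/1, 1/5 + 2/5*1/5) = [1/5, 7/25) <- contains code 6/25
  'd': [1/5 + 2/5*1/5, 1/5 + 2/5*3/5) = [7/25, 11/25)
  'b': [1/5 + 2/5*3/5, 1/5 + 2/5*4/5) = [11/25, 13/25)
  'e': [1/5 + 2/5*4/5, 1/5 + 2/5*1/1) = [13/25, 3/5)
  emit 'a', narrow to [1/5, 7/25)

Answer: 1/5 7/25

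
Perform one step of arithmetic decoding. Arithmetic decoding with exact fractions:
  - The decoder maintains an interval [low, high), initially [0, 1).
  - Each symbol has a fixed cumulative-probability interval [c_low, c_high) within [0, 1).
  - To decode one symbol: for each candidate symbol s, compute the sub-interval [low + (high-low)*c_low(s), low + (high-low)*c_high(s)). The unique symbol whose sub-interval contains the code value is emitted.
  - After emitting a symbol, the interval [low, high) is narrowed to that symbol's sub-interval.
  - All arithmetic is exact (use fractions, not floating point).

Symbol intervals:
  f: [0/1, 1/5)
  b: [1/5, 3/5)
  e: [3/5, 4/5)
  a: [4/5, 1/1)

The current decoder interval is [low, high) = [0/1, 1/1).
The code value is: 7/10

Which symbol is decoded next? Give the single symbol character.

Interval width = high − low = 1/1 − 0/1 = 1/1
Scaled code = (code − low) / width = (7/10 − 0/1) / 1/1 = 7/10
  f: [0/1, 1/5) 
  b: [1/5, 3/5) 
  e: [3/5, 4/5) ← scaled code falls here ✓
  a: [4/5, 1/1) 

Answer: e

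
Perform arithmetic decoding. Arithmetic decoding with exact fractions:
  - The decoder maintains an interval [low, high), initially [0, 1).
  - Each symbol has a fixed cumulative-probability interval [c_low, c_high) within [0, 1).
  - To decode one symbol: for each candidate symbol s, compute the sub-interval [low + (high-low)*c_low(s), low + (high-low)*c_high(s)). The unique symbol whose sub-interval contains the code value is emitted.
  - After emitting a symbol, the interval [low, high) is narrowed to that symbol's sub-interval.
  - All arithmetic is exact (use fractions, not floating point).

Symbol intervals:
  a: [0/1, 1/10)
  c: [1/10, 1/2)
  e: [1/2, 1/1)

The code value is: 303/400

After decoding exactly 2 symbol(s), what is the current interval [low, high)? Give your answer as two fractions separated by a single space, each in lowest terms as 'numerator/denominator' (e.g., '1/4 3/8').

Step 1: interval [0/1, 1/1), width = 1/1 - 0/1 = 1/1
  'a': [0/1 + 1/1*0/1, 0/1 + 1/1*1/10) = [0/1, 1/10)
  'c': [0/1 + 1/1*1/10, 0/1 + 1/1*1/2) = [1/10, 1/2)
  'e': [0/1 + 1/1*1/2, 0/1 + 1/1*1/1) = [1/2, 1/1) <- contains code 303/400
  emit 'e', narrow to [1/2, 1/1)
Step 2: interval [1/2, 1/1), width = 1/1 - 1/2 = 1/2
  'a': [1/2 + 1/2*0/1, 1/2 + 1/2*1/10) = [1/2, 11/20)
  'c': [1/2 + 1/2*1/10, 1/2 + 1/2*1/2) = [11/20, 3/4)
  'e': [1/2 + 1/2*1/2, 1/2 + 1/2*1/1) = [3/4, 1/1) <- contains code 303/400
  emit 'e', narrow to [3/4, 1/1)

Answer: 3/4 1/1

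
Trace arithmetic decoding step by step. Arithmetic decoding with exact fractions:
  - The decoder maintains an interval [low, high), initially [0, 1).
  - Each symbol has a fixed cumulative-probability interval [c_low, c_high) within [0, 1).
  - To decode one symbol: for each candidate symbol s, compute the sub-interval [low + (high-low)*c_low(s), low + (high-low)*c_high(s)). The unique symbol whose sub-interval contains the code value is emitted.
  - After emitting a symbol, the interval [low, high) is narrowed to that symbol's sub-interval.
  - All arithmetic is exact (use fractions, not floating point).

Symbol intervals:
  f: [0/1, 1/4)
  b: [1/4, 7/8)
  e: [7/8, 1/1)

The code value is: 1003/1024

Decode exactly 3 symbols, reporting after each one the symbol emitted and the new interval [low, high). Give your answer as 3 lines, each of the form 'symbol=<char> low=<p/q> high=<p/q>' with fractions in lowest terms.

Step 1: interval [0/1, 1/1), width = 1/1 - 0/1 = 1/1
  'f': [0/1 + 1/1*0/1, 0/1 + 1/1*1/4) = [0/1, 1/4)
  'b': [0/1 + 1/1*1/4, 0/1 + 1/1*7/8) = [1/4, 7/8)
  'e': [0/1 + 1/1*7/8, 0/1 + 1/1*1/1) = [7/8, 1/1) <- contains code 1003/1024
  emit 'e', narrow to [7/8, 1/1)
Step 2: interval [7/8, 1/1), width = 1/1 - 7/8 = 1/8
  'f': [7/8 + 1/8*0/1, 7/8 + 1/8*1/4) = [7/8, 29/32)
  'b': [7/8 + 1/8*1/4, 7/8 + 1/8*7/8) = [29/32, 63/64) <- contains code 1003/1024
  'e': [7/8 + 1/8*7/8, 7/8 + 1/8*1/1) = [63/64, 1/1)
  emit 'b', narrow to [29/32, 63/64)
Step 3: interval [29/32, 63/64), width = 63/64 - 29/32 = 5/64
  'f': [29/32 + 5/64*0/1, 29/32 + 5/64*1/4) = [29/32, 237/256)
  'b': [29/32 + 5/64*1/4, 29/32 + 5/64*7/8) = [237/256, 499/512)
  'e': [29/32 + 5/64*7/8, 29/32 + 5/64*1/1) = [499/512, 63/64) <- contains code 1003/1024
  emit 'e', narrow to [499/512, 63/64)

Answer: symbol=e low=7/8 high=1/1
symbol=b low=29/32 high=63/64
symbol=e low=499/512 high=63/64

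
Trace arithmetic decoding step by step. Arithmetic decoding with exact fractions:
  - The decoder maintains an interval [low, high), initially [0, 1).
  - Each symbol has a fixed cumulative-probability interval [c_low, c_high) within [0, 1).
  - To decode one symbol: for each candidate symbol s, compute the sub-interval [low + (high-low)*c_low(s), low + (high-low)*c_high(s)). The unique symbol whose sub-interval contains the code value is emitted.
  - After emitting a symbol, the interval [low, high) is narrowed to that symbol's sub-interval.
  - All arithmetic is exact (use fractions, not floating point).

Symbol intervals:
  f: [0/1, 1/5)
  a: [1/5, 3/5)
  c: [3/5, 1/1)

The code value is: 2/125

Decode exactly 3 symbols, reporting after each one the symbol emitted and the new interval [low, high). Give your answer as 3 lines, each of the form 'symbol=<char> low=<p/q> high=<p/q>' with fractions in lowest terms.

Step 1: interval [0/1, 1/1), width = 1/1 - 0/1 = 1/1
  'f': [0/1 + 1/1*0/1, 0/1 + 1/1*1/5) = [0/1, 1/5) <- contains code 2/125
  'a': [0/1 + 1/1*1/5, 0/1 + 1/1*3/5) = [1/5, 3/5)
  'c': [0/1 + 1/1*3/5, 0/1 + 1/1*1/1) = [3/5, 1/1)
  emit 'f', narrow to [0/1, 1/5)
Step 2: interval [0/1, 1/5), width = 1/5 - 0/1 = 1/5
  'f': [0/1 + 1/5*0/1, 0/1 + 1/5*1/5) = [0/1, 1/25) <- contains code 2/125
  'a': [0/1 + 1/5*1/5, 0/1 + 1/5*3/5) = [1/25, 3/25)
  'c': [0/1 + 1/5*3/5, 0/1 + 1/5*1/1) = [3/25, 1/5)
  emit 'f', narrow to [0/1, 1/25)
Step 3: interval [0/1, 1/25), width = 1/25 - 0/1 = 1/25
  'f': [0/1 + 1/25*0/1, 0/1 + 1/25*1/5) = [0/1, 1/125)
  'a': [0/1 + 1/25*1/5, 0/1 + 1/25*3/5) = [1/125, 3/125) <- contains code 2/125
  'c': [0/1 + 1/25*3/5, 0/1 + 1/25*1/1) = [3/125, 1/25)
  emit 'a', narrow to [1/125, 3/125)

Answer: symbol=f low=0/1 high=1/5
symbol=f low=0/1 high=1/25
symbol=a low=1/125 high=3/125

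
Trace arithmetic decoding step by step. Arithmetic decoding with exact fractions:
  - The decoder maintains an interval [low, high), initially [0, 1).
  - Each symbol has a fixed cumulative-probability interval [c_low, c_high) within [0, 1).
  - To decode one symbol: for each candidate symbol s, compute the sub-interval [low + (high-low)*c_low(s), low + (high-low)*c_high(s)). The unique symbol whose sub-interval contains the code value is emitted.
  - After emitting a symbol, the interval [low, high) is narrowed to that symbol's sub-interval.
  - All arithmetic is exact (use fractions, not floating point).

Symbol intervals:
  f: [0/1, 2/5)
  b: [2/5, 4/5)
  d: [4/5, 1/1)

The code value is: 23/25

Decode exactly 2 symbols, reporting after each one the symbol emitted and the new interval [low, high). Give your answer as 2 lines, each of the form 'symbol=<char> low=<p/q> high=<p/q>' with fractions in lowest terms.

Answer: symbol=d low=4/5 high=1/1
symbol=b low=22/25 high=24/25

Derivation:
Step 1: interval [0/1, 1/1), width = 1/1 - 0/1 = 1/1
  'f': [0/1 + 1/1*0/1, 0/1 + 1/1*2/5) = [0/1, 2/5)
  'b': [0/1 + 1/1*2/5, 0/1 + 1/1*4/5) = [2/5, 4/5)
  'd': [0/1 + 1/1*4/5, 0/1 + 1/1*1/1) = [4/5, 1/1) <- contains code 23/25
  emit 'd', narrow to [4/5, 1/1)
Step 2: interval [4/5, 1/1), width = 1/1 - 4/5 = 1/5
  'f': [4/5 + 1/5*0/1, 4/5 + 1/5*2/5) = [4/5, 22/25)
  'b': [4/5 + 1/5*2/5, 4/5 + 1/5*4/5) = [22/25, 24/25) <- contains code 23/25
  'd': [4/5 + 1/5*4/5, 4/5 + 1/5*1/1) = [24/25, 1/1)
  emit 'b', narrow to [22/25, 24/25)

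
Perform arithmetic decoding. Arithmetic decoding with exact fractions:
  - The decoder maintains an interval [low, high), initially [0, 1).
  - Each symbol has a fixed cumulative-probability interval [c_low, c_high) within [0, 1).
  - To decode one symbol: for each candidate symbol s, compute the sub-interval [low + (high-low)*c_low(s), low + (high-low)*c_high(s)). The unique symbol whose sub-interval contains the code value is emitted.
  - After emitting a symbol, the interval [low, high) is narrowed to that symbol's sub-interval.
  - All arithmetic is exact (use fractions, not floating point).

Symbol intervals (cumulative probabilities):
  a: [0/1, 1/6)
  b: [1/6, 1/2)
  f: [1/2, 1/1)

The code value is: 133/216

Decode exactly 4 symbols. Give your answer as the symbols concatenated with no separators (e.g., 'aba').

Answer: fbba

Derivation:
Step 1: interval [0/1, 1/1), width = 1/1 - 0/1 = 1/1
  'a': [0/1 + 1/1*0/1, 0/1 + 1/1*1/6) = [0/1, 1/6)
  'b': [0/1 + 1/1*1/6, 0/1 + 1/1*1/2) = [1/6, 1/2)
  'f': [0/1 + 1/1*1/2, 0/1 + 1/1*1/1) = [1/2, 1/1) <- contains code 133/216
  emit 'f', narrow to [1/2, 1/1)
Step 2: interval [1/2, 1/1), width = 1/1 - 1/2 = 1/2
  'a': [1/2 + 1/2*0/1, 1/2 + 1/2*1/6) = [1/2, 7/12)
  'b': [1/2 + 1/2*1/6, 1/2 + 1/2*1/2) = [7/12, 3/4) <- contains code 133/216
  'f': [1/2 + 1/2*1/2, 1/2 + 1/2*1/1) = [3/4, 1/1)
  emit 'b', narrow to [7/12, 3/4)
Step 3: interval [7/12, 3/4), width = 3/4 - 7/12 = 1/6
  'a': [7/12 + 1/6*0/1, 7/12 + 1/6*1/6) = [7/12, 11/18)
  'b': [7/12 + 1/6*1/6, 7/12 + 1/6*1/2) = [11/18, 2/3) <- contains code 133/216
  'f': [7/12 + 1/6*1/2, 7/12 + 1/6*1/1) = [2/3, 3/4)
  emit 'b', narrow to [11/18, 2/3)
Step 4: interval [11/18, 2/3), width = 2/3 - 11/18 = 1/18
  'a': [11/18 + 1/18*0/1, 11/18 + 1/18*1/6) = [11/18, 67/108) <- contains code 133/216
  'b': [11/18 + 1/18*1/6, 11/18 + 1/18*1/2) = [67/108, 23/36)
  'f': [11/18 + 1/18*1/2, 11/18 + 1/18*1/1) = [23/36, 2/3)
  emit 'a', narrow to [11/18, 67/108)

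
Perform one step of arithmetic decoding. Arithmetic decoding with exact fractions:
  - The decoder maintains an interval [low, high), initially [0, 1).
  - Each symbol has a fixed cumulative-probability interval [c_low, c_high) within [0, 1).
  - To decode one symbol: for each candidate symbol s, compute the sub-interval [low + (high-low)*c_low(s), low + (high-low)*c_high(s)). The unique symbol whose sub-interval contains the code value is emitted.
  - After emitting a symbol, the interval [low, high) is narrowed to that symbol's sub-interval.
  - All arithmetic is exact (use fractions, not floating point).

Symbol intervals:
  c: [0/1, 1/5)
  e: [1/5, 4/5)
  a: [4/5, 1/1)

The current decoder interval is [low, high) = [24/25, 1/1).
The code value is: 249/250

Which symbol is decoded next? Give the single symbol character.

Interval width = high − low = 1/1 − 24/25 = 1/25
Scaled code = (code − low) / width = (249/250 − 24/25) / 1/25 = 9/10
  c: [0/1, 1/5) 
  e: [1/5, 4/5) 
  a: [4/5, 1/1) ← scaled code falls here ✓

Answer: a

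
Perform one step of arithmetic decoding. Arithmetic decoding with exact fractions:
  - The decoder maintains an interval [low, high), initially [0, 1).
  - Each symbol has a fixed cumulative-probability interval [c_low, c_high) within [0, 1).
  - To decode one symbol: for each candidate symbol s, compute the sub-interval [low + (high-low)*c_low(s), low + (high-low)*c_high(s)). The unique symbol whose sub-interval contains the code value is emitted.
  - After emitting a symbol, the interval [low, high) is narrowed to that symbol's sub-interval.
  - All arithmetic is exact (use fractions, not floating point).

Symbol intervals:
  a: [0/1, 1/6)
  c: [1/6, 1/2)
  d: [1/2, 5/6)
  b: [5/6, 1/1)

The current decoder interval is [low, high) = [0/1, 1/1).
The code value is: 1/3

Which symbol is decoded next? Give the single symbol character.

Answer: c

Derivation:
Interval width = high − low = 1/1 − 0/1 = 1/1
Scaled code = (code − low) / width = (1/3 − 0/1) / 1/1 = 1/3
  a: [0/1, 1/6) 
  c: [1/6, 1/2) ← scaled code falls here ✓
  d: [1/2, 5/6) 
  b: [5/6, 1/1) 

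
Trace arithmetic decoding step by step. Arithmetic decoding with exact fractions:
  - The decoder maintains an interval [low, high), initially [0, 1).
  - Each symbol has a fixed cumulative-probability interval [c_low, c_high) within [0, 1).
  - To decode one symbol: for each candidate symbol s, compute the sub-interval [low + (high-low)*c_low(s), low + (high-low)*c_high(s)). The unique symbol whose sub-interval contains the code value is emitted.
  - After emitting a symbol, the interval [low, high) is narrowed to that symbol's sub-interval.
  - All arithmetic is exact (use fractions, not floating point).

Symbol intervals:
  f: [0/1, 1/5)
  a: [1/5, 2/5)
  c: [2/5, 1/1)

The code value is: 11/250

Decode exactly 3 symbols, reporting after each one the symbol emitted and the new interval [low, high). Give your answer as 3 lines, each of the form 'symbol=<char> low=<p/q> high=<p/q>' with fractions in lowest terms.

Answer: symbol=f low=0/1 high=1/5
symbol=a low=1/25 high=2/25
symbol=f low=1/25 high=6/125

Derivation:
Step 1: interval [0/1, 1/1), width = 1/1 - 0/1 = 1/1
  'f': [0/1 + 1/1*0/1, 0/1 + 1/1*1/5) = [0/1, 1/5) <- contains code 11/250
  'a': [0/1 + 1/1*1/5, 0/1 + 1/1*2/5) = [1/5, 2/5)
  'c': [0/1 + 1/1*2/5, 0/1 + 1/1*1/1) = [2/5, 1/1)
  emit 'f', narrow to [0/1, 1/5)
Step 2: interval [0/1, 1/5), width = 1/5 - 0/1 = 1/5
  'f': [0/1 + 1/5*0/1, 0/1 + 1/5*1/5) = [0/1, 1/25)
  'a': [0/1 + 1/5*1/5, 0/1 + 1/5*2/5) = [1/25, 2/25) <- contains code 11/250
  'c': [0/1 + 1/5*2/5, 0/1 + 1/5*1/1) = [2/25, 1/5)
  emit 'a', narrow to [1/25, 2/25)
Step 3: interval [1/25, 2/25), width = 2/25 - 1/25 = 1/25
  'f': [1/25 + 1/25*0/1, 1/25 + 1/25*1/5) = [1/25, 6/125) <- contains code 11/250
  'a': [1/25 + 1/25*1/5, 1/25 + 1/25*2/5) = [6/125, 7/125)
  'c': [1/25 + 1/25*2/5, 1/25 + 1/25*1/1) = [7/125, 2/25)
  emit 'f', narrow to [1/25, 6/125)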